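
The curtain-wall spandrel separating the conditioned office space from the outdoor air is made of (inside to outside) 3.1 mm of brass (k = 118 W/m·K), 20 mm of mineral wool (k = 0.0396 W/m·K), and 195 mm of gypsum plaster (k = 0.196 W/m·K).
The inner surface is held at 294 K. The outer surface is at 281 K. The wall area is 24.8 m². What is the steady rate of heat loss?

Q ≈ 215 W

Thermal resistances in series:
R_brass = L/(kA) = 0.0031/(118×24.8) = 1.059×10^-6 K/W
R_mineral wool = L/(kA) = 0.02/(0.0396×24.8) = 0.02036 K/W
R_gypsum plaster = L/(kA) = 0.195/(0.196×24.8) = 0.04012 K/W
R_total = 0.06048 K/W
Q = ΔT / R_total = 13 / 0.06048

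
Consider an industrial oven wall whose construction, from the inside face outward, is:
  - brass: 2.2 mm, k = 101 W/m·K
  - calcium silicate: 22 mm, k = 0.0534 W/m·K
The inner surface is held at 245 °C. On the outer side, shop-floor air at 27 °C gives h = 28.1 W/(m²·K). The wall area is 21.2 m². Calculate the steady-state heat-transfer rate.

Using the resistance-network approach (series):
R_brass = L/(kA) = 0.0022/(101×21.2) = 1.027×10^-6 K/W
R_calcium silicate = L/(kA) = 0.022/(0.0534×21.2) = 0.01943 K/W
R_outer film = 1/(h_o·A) = 1/(28.1×21.2) = 0.001679 K/W
R_total = 0.02111 K/W
Q = ΔT / R_total = 218 / 0.02111

Q ≈ 10300 W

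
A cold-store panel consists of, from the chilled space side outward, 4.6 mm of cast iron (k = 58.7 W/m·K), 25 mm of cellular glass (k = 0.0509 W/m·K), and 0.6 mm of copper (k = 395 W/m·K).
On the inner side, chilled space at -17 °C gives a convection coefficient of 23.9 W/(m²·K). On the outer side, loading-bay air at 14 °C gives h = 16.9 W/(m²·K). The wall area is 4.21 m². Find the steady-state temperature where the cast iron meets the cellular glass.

T ≈ -14.8 °C

Series thermal resistances:
R_inner film = 1/(h_i·A) = 1/(23.9×4.21) = 0.009938 K/W
R_cast iron = L/(kA) = 0.0046/(58.7×4.21) = 1.861×10^-5 K/W
R_cellular glass = L/(kA) = 0.025/(0.0509×4.21) = 0.1167 K/W
R_copper = L/(kA) = 0.0006/(395×4.21) = 3.608×10^-7 K/W
R_outer film = 1/(h_o·A) = 1/(16.9×4.21) = 0.01406 K/W
R_total = 0.1407 K/W;  Q = ΔT/R_total = 31/0.1407 = 220.4 W
T_interface = T_inner + Q·ΣR(inner→interface) = -17 + 220×0.009957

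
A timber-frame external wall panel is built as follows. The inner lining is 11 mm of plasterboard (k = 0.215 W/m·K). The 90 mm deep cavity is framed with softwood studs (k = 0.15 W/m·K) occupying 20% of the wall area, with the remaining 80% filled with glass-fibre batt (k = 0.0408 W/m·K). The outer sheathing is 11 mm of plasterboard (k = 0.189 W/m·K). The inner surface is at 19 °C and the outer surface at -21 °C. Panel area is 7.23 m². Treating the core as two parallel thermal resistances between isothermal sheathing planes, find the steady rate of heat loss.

Sheathing layers in series; stud and cavity paths in parallel between them.
R_inner = 0.011/(0.215×7.23) = 0.007076 K/W
R_stud  = 0.09/(0.15×0.2×7.23) = 0.4149 K/W
R_cav   = 0.09/(0.0408×0.8×7.23) = 0.3814 K/W
1/R_core = 1/R_stud + 1/R_cav → R_core = 0.1987 K/W
R_outer = 0.011/(0.189×7.23) = 0.00805 K/W
R_total = 0.2139 K/W
Q = ΔT/R_total = 40/0.2139

Q ≈ 187 W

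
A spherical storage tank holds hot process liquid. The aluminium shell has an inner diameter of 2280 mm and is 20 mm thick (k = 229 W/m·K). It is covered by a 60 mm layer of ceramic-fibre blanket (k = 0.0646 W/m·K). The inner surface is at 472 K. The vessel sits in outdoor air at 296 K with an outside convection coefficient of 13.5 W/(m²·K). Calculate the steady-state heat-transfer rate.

Q ≈ 3130 W

Radial (spherical) resistances in series:
R_aluminium shell = (1/1.14 − 1/1.16)/(4π×229) = 5.256×10^-6 K/W
R_ceramic-fibre blanket = (1/1.16 − 1/1.22)/(4π×0.0646) = 0.05223 K/W
R_outer film = 1/(h·4πr_o²) = 1/(13.5×4π×1.22²) = 0.00396 K/W
R_total = 0.05619 K/W
Q = ΔT/R_total = 176/0.05619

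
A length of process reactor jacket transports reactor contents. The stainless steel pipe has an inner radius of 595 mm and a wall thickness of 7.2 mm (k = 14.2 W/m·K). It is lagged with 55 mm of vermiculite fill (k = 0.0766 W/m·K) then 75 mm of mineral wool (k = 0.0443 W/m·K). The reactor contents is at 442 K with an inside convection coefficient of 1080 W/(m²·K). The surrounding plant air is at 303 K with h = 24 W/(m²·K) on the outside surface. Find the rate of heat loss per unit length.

q′ ≈ 240 W/m

Treating each annulus and film as a series resistance:
R_inner film = 1/(h_i·2πr₁L) = 1/(1080×2π×0.595×1) = 2.477×10^-4 K/W
R_stainless steel pipe wall = ln(602.2/595)/(2π×14.2×1) = 1.348×10^-4 K/W
R_vermiculite fill = ln(657.2/602.2)/(2π×0.0766×1) = 0.1816 K/W
R_mineral wool = ln(732.2/657.2)/(2π×0.0443×1) = 0.3882 K/W
R_outer film = 1/(h_o·2πr_oL) = 1/(24×2π×0.7322×1) = 0.009057 K/W
R_total = 0.5793 K/W
Q = ΔT/R_total = 139/0.5793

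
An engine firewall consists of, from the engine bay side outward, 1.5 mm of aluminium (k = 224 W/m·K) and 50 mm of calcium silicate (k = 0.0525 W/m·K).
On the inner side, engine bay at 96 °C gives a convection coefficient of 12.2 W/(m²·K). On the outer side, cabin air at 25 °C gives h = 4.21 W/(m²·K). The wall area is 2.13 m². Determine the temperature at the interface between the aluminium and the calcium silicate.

Using the resistance-network approach (series):
R_inner film = 1/(h_i·A) = 1/(12.2×2.13) = 0.03848 K/W
R_aluminium = L/(kA) = 0.0015/(224×2.13) = 3.144×10^-6 K/W
R_calcium silicate = L/(kA) = 0.05/(0.0525×2.13) = 0.4471 K/W
R_outer film = 1/(h_o·A) = 1/(4.21×2.13) = 0.1115 K/W
R_total = 0.5971 K/W;  Q = ΔT/R_total = 71/0.5971 = 118.9 W
T_interface = T_inner − Q·ΣR(inner→interface) = 96 − 119×0.03849

T ≈ 91.4 °C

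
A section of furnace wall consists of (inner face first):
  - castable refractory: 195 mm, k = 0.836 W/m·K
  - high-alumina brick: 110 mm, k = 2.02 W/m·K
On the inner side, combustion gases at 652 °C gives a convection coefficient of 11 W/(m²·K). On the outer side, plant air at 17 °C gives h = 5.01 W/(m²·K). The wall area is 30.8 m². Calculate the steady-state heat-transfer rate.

Q ≈ 33800 W

Model the wall as resistances in series:
R_inner film = 1/(h_i·A) = 1/(11×30.8) = 0.002952 K/W
R_castable refractory = L/(kA) = 0.195/(0.836×30.8) = 0.007573 K/W
R_high-alumina brick = L/(kA) = 0.11/(2.02×30.8) = 0.001768 K/W
R_outer film = 1/(h_o·A) = 1/(5.01×30.8) = 0.006481 K/W
R_total = 0.01877 K/W
Q = ΔT / R_total = 635 / 0.01877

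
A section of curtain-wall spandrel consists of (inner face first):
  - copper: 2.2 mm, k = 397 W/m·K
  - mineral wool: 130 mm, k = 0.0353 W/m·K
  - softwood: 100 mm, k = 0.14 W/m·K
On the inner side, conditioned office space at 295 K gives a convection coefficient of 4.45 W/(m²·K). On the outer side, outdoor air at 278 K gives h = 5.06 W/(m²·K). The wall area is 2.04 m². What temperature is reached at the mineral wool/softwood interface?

Series thermal resistances:
R_inner film = 1/(h_i·A) = 1/(4.45×2.04) = 0.1102 K/W
R_copper = L/(kA) = 0.0022/(397×2.04) = 2.716×10^-6 K/W
R_mineral wool = L/(kA) = 0.13/(0.0353×2.04) = 1.805 K/W
R_softwood = L/(kA) = 0.1/(0.14×2.04) = 0.3501 K/W
R_outer film = 1/(h_o·A) = 1/(5.06×2.04) = 0.09688 K/W
R_total = 2.362 K/W;  Q = ΔT/R_total = 17/2.362 = 7.196 W
T_interface = T_inner − Q·ΣR(inner→interface) = 295 − 7.2×1.915

T ≈ 281 K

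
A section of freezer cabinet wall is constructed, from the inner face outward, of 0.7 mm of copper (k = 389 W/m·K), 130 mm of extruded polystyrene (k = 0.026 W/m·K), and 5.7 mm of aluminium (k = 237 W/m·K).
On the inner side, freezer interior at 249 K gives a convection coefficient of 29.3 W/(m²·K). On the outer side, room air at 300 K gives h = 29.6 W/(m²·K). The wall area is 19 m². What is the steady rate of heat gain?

Q ≈ 191 W

Thermal resistances in series:
R_inner film = 1/(h_i·A) = 1/(29.3×19) = 0.001796 K/W
R_copper = L/(kA) = 0.0007/(389×19) = 9.471×10^-8 K/W
R_extruded polystyrene = L/(kA) = 0.13/(0.026×19) = 0.2632 K/W
R_aluminium = L/(kA) = 0.0057/(237×19) = 1.266×10^-6 K/W
R_outer film = 1/(h_o·A) = 1/(29.6×19) = 0.001778 K/W
R_total = 0.2667 K/W
Q = ΔT / R_total = 51 / 0.2667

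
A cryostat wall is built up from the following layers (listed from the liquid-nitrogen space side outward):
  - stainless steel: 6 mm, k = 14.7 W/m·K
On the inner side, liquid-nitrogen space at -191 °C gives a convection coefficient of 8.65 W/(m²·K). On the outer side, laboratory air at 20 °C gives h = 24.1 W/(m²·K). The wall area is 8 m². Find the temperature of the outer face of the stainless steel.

T ≈ -35.6 °C

Treating each layer as a thermal resistance in series:
R_inner film = 1/(h_i·A) = 1/(8.65×8) = 0.01445 K/W
R_stainless steel = L/(kA) = 0.006/(14.7×8) = 5.102×10^-5 K/W
R_outer film = 1/(h_o·A) = 1/(24.1×8) = 0.005187 K/W
R_total = 0.01969 K/W;  Q = ΔT/R_total = 211/0.01969 = 10720 W
T_interface = T_inner + Q·ΣR(inner→interface) = -191 + 10700×0.0145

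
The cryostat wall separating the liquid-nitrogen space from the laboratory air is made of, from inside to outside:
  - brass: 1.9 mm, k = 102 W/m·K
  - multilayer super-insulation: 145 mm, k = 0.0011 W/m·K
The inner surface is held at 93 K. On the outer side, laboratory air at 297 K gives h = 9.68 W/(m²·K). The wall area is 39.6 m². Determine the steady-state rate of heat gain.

Thermal resistances in series:
R_brass = L/(kA) = 0.0019/(102×39.6) = 4.704×10^-7 K/W
R_multilayer super-insulation = L/(kA) = 0.145/(0.0011×39.6) = 3.329 K/W
R_outer film = 1/(h_o·A) = 1/(9.68×39.6) = 0.002609 K/W
R_total = 3.331 K/W
Q = ΔT / R_total = 204 / 3.331

Q ≈ 61.2 W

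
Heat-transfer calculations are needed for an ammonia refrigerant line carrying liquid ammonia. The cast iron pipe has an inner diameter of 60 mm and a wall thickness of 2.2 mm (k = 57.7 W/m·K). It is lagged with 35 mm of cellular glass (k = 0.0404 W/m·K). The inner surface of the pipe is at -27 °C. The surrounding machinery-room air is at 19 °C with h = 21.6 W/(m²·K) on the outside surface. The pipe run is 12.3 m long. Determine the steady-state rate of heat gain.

Q ≈ 188 W

Treating each annulus and film as a series resistance:
R_cast iron pipe wall = ln(32.2/30)/(2π×57.7×12.3) = 1.587×10^-5 K/W
R_cellular glass = ln(67.2/32.2)/(2π×0.0404×12.3) = 0.2356 K/W
R_outer film = 1/(h_o·2πr_oL) = 1/(21.6×2π×0.0672×12.3) = 0.008914 K/W
R_total = 0.2446 K/W
Q = ΔT/R_total = 46/0.2446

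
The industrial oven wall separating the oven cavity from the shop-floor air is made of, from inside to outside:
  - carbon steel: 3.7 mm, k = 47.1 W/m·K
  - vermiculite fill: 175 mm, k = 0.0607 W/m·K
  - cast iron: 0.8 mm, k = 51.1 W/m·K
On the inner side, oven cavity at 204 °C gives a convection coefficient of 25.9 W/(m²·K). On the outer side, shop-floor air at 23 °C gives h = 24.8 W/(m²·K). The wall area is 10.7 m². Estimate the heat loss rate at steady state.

Q ≈ 654 W

Using the resistance-network approach (series):
R_inner film = 1/(h_i·A) = 1/(25.9×10.7) = 0.003608 K/W
R_carbon steel = L/(kA) = 0.0037/(47.1×10.7) = 7.342×10^-6 K/W
R_vermiculite fill = L/(kA) = 0.175/(0.0607×10.7) = 0.2694 K/W
R_cast iron = L/(kA) = 0.0008/(51.1×10.7) = 1.463×10^-6 K/W
R_outer film = 1/(h_o·A) = 1/(24.8×10.7) = 0.003768 K/W
R_total = 0.2768 K/W
Q = ΔT / R_total = 181 / 0.2768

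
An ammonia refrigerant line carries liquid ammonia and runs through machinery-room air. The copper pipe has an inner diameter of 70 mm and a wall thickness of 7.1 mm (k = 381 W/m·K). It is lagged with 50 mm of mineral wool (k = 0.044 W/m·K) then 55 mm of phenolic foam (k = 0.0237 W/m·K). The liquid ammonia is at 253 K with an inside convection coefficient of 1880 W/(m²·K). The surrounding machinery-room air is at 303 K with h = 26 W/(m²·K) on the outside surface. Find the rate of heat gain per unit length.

Cylindrical conduction, so R = ln(r₂/r₁)/(2πkL) per layer, in series:
R_inner film = 1/(h_i·2πr₁L) = 1/(1880×2π×0.035×1) = 0.002419 K/W
R_copper pipe wall = ln(42.1/35)/(2π×381×1) = 7.715×10^-5 K/W
R_mineral wool = ln(92.1/42.1)/(2π×0.044×1) = 2.832 K/W
R_phenolic foam = ln(147.1/92.1)/(2π×0.0237×1) = 3.144 K/W
R_outer film = 1/(h_o·2πr_oL) = 1/(26×2π×0.1471×1) = 0.04161 K/W
R_total = 6.02 K/W
Q = ΔT/R_total = 50/6.02

q′ ≈ 8.31 W/m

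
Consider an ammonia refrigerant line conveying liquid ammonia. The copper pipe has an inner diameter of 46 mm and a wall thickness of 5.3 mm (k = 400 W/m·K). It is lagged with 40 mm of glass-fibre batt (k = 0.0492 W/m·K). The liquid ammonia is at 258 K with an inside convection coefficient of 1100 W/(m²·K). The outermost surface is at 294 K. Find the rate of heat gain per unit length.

Treating each annulus and film as a series resistance:
R_inner film = 1/(h_i·2πr₁L) = 1/(1100×2π×0.023×1) = 0.006291 K/W
R_copper pipe wall = ln(28.3/23)/(2π×400×1) = 8.251×10^-5 K/W
R_glass-fibre batt = ln(68.3/28.3)/(2π×0.0492×1) = 2.85 K/W
R_total = 2.856 K/W
Q = ΔT/R_total = 36/2.856

q′ ≈ 12.6 W/m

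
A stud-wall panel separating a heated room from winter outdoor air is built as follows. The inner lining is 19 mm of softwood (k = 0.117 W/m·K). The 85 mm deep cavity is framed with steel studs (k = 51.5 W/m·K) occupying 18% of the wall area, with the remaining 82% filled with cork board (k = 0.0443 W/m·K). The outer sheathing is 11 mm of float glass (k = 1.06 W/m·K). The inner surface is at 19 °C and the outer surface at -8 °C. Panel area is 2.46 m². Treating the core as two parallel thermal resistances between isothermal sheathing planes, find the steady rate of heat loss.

Q ≈ 365 W

Sheathing layers in series; stud and cavity paths in parallel between them.
R_inner = 0.019/(0.117×2.46) = 0.06601 K/W
R_stud  = 0.085/(51.5×0.18×2.46) = 0.003727 K/W
R_cav   = 0.085/(0.0443×0.82×2.46) = 0.9512 K/W
1/R_core = 1/R_stud + 1/R_cav → R_core = 0.003713 K/W
R_outer = 0.011/(1.06×2.46) = 0.004218 K/W
R_total = 0.07394 K/W
Q = ΔT/R_total = 27/0.07394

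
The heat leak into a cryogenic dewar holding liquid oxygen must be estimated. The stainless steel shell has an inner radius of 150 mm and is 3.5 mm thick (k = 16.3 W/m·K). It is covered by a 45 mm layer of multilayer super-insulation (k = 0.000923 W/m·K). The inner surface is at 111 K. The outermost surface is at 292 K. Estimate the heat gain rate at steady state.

Q ≈ 1.42 W

Radial (spherical) resistances in series:
R_stainless steel shell = (1/0.15 − 1/0.1535)/(4π×16.3) = 7.421×10^-4 K/W
R_multilayer super-insulation = (1/0.1535 − 1/0.1985)/(4π×0.000923) = 127.3 K/W
R_total = 127.3 K/W
Q = ΔT/R_total = 181/127.3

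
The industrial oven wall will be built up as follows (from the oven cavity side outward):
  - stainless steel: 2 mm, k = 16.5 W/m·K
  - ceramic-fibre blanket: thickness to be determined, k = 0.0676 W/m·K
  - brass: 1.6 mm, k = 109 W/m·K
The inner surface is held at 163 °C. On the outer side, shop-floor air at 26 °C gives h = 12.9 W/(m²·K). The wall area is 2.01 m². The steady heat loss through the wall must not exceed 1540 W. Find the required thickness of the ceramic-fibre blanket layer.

L ≈ 6.84 mm

Model the wall as resistances in series:
R_stainless steel = L/(kA) = 0.002/(16.5×2.01) = 6.03×10^-5 K/W
R_brass = L/(kA) = 0.0016/(109×2.01) = 7.303×10^-6 K/W
R_outer film = 1/(h_o·A) = 1/(12.9×2.01) = 0.03857 K/W
Sum of the known resistances R_other = 0.03863 K/W
Required total resistance R_tot = ΔT/Q_allow = 137/1540 = 0.08896 K/W
R_ceramic-fibre blanket = R_tot − R_other = 0.05033 K/W
L = R·k·A = 0.05033×0.0676×2.01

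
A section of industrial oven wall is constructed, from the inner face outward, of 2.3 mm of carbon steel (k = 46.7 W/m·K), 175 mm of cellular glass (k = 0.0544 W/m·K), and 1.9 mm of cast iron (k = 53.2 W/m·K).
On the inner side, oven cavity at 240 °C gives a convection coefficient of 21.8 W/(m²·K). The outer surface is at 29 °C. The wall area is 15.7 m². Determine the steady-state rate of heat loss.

Thermal resistances in series:
R_inner film = 1/(h_i·A) = 1/(21.8×15.7) = 0.002922 K/W
R_carbon steel = L/(kA) = 0.0023/(46.7×15.7) = 3.137×10^-6 K/W
R_cellular glass = L/(kA) = 0.175/(0.0544×15.7) = 0.2049 K/W
R_cast iron = L/(kA) = 0.0019/(53.2×15.7) = 2.275×10^-6 K/W
R_total = 0.2078 K/W
Q = ΔT / R_total = 211 / 0.2078

Q ≈ 1020 W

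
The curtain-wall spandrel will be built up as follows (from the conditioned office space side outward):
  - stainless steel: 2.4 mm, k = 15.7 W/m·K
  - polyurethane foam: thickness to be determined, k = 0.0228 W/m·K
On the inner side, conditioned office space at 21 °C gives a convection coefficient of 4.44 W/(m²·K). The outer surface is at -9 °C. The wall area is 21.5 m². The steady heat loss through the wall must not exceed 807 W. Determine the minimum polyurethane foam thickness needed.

Series thermal resistances:
R_inner film = 1/(h_i·A) = 1/(4.44×21.5) = 0.01048 K/W
R_stainless steel = L/(kA) = 0.0024/(15.7×21.5) = 7.11×10^-6 K/W
Sum of the known resistances R_other = 0.01048 K/W
Required total resistance R_tot = ΔT/Q_allow = 30/807 = 0.03717 K/W
R_polyurethane foam = R_tot − R_other = 0.02669 K/W
L = R·k·A = 0.02669×0.0228×21.5

L ≈ 13.1 mm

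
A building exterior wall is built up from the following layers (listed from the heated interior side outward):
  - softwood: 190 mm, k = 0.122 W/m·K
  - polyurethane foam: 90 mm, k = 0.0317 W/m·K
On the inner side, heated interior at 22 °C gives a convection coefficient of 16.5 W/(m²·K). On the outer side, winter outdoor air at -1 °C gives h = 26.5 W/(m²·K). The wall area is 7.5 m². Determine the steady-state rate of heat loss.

Using the resistance-network approach (series):
R_inner film = 1/(h_i·A) = 1/(16.5×7.5) = 0.008081 K/W
R_softwood = L/(kA) = 0.19/(0.122×7.5) = 0.2077 K/W
R_polyurethane foam = L/(kA) = 0.09/(0.0317×7.5) = 0.3785 K/W
R_outer film = 1/(h_o·A) = 1/(26.5×7.5) = 0.005031 K/W
R_total = 0.5993 K/W
Q = ΔT / R_total = 23 / 0.5993

Q ≈ 38.4 W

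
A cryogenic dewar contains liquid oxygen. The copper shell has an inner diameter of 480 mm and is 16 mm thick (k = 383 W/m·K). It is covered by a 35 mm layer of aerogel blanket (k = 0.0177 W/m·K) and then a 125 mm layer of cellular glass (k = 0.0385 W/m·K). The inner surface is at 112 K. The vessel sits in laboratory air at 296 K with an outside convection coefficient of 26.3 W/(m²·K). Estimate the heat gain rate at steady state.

Q ≈ 43.2 W

Radial (spherical) resistances in series:
R_copper shell = (1/0.24 − 1/0.256)/(4π×383) = 5.411×10^-5 K/W
R_aerogel blanket = (1/0.256 − 1/0.291)/(4π×0.0177) = 2.112 K/W
R_cellular glass = (1/0.291 − 1/0.416)/(4π×0.0385) = 2.134 K/W
R_outer film = 1/(h·4πr_o²) = 1/(26.3×4π×0.416²) = 0.01748 K/W
R_total = 4.264 K/W
Q = ΔT/R_total = 184/4.264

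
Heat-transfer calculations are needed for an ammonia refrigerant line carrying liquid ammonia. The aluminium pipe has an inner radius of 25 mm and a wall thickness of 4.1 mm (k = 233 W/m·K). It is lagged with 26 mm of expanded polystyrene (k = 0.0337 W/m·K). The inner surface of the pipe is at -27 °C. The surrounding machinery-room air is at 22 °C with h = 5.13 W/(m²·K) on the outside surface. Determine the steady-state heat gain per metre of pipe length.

Radial resistances (cylindrical: R_cond = ln(r_o/r_i)/(2πkL), R_conv = 1/(h·2πrL)):
R_aluminium pipe wall = ln(29.1/25)/(2π×233×1) = 1.037×10^-4 K/W
R_expanded polystyrene = ln(55.1/29.1)/(2π×0.0337×1) = 3.015 K/W
R_outer film = 1/(h_o·2πr_oL) = 1/(5.13×2π×0.0551×1) = 0.5631 K/W
R_total = 3.578 K/W
Q = ΔT/R_total = 49/3.578

q′ ≈ 13.7 W/m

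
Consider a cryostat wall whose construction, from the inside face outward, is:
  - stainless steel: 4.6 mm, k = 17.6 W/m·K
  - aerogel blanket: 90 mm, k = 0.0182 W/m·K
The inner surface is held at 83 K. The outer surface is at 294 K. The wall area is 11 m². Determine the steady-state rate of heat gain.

Q ≈ 469 W

Series thermal resistances:
R_stainless steel = L/(kA) = 0.0046/(17.6×11) = 2.376×10^-5 K/W
R_aerogel blanket = L/(kA) = 0.09/(0.0182×11) = 0.4496 K/W
R_total = 0.4496 K/W
Q = ΔT / R_total = 211 / 0.4496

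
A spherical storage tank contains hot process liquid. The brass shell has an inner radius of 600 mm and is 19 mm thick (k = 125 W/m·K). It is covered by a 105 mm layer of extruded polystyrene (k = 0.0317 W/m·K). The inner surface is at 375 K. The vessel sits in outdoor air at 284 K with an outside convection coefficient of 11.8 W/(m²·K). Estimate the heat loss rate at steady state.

Q ≈ 151 W

Each spherical layer contributes R = (1/r_i − 1/r_o)/(4πk):
R_brass shell = (1/0.6 − 1/0.619)/(4π×125) = 3.257×10^-5 K/W
R_extruded polystyrene = (1/0.619 − 1/0.724)/(4π×0.0317) = 0.5882 K/W
R_outer film = 1/(h·4πr_o²) = 1/(11.8×4π×0.724²) = 0.01287 K/W
R_total = 0.6011 K/W
Q = ΔT/R_total = 91/0.6011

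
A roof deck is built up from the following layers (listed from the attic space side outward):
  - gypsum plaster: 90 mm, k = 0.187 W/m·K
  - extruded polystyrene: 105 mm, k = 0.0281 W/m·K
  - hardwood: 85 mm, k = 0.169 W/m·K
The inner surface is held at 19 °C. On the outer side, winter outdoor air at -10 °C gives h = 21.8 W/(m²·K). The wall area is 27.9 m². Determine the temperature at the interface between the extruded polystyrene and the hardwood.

T ≈ -6.66 °C

Treating each layer as a thermal resistance in series:
R_gypsum plaster = L/(kA) = 0.09/(0.187×27.9) = 0.01725 K/W
R_extruded polystyrene = L/(kA) = 0.105/(0.0281×27.9) = 0.1339 K/W
R_hardwood = L/(kA) = 0.085/(0.169×27.9) = 0.01803 K/W
R_outer film = 1/(h_o·A) = 1/(21.8×27.9) = 0.001644 K/W
R_total = 0.1709 K/W;  Q = ΔT/R_total = 29/0.1709 = 169.7 W
T_interface = T_inner − Q·ΣR(inner→interface) = 19 − 170×0.1512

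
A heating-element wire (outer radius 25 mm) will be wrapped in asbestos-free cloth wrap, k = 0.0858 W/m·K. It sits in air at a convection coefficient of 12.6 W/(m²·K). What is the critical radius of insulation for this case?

r_cr ≈ 6.81 mm

For a cylinder r_cr = k/h = 0.0858/12.6
r_cr = 6.81 mm; since the bare radius (25 mm) is above r_cr, any added insulation will reduce heat loss.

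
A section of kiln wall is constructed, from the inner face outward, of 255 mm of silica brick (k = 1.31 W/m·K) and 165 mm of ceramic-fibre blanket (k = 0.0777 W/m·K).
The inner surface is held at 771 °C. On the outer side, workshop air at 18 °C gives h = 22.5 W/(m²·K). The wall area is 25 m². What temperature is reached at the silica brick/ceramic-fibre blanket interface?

T ≈ 709 °C

Series thermal resistances:
R_silica brick = L/(kA) = 0.255/(1.31×25) = 0.007786 K/W
R_ceramic-fibre blanket = L/(kA) = 0.165/(0.0777×25) = 0.08494 K/W
R_outer film = 1/(h_o·A) = 1/(22.5×25) = 0.001778 K/W
R_total = 0.09451 K/W;  Q = ΔT/R_total = 753/0.09451 = 7968 W
T_interface = T_inner − Q·ΣR(inner→interface) = 771 − 7970×0.007786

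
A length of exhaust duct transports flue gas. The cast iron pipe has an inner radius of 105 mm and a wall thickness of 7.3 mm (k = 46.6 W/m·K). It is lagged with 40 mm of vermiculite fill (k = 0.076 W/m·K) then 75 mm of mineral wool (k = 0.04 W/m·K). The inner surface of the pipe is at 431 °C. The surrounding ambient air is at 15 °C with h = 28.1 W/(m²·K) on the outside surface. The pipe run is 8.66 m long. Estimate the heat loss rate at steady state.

Radial resistances (cylindrical: R_cond = ln(r_o/r_i)/(2πkL), R_conv = 1/(h·2πrL)):
R_cast iron pipe wall = ln(112.3/105)/(2π×46.6×8.66) = 2.651×10^-5 K/W
R_vermiculite fill = ln(152.3/112.3)/(2π×0.076×8.66) = 0.07368 K/W
R_mineral wool = ln(227.3/152.3)/(2π×0.04×8.66) = 0.184 K/W
R_outer film = 1/(h_o·2πr_oL) = 1/(28.1×2π×0.2273×8.66) = 0.002877 K/W
R_total = 0.2606 K/W
Q = ΔT/R_total = 416/0.2606

Q ≈ 1600 W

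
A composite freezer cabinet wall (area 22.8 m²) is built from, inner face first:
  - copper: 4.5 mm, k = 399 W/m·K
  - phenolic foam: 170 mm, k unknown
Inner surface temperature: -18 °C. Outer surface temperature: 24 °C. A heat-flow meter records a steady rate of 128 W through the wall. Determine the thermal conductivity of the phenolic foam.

k ≈ 0.0227 W/(m·K)

Using the resistance-network approach (series):
R_copper = L/(kA) = 0.0045/(399×22.8) = 4.947×10^-7 K/W
Sum of known resistances R_other = 4.947×10^-7 K/W
Total R = ΔT/Q = 42/128 = 0.3281 K/W
R_phenolic foam = R_total − R_other = 0.3281 K/W
k = L/(R·A) = 0.17/(0.3281×22.8)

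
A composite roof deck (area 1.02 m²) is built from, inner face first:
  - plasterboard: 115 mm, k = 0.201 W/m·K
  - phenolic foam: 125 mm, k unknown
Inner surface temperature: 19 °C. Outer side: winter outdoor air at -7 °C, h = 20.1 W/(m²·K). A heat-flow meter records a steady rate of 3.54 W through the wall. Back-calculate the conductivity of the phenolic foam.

Model the wall as resistances in series:
R_plasterboard = L/(kA) = 0.115/(0.201×1.02) = 0.5609 K/W
R_outer film = 1/(h_o·A) = 1/(20.1×1.02) = 0.04878 K/W
Sum of known resistances R_other = 0.6097 K/W
Total R = ΔT/Q = 26/3.54 = 7.345 K/W
R_phenolic foam = R_total − R_other = 6.735 K/W
k = L/(R·A) = 0.125/(6.735×1.02)

k ≈ 0.0182 W/(m·K)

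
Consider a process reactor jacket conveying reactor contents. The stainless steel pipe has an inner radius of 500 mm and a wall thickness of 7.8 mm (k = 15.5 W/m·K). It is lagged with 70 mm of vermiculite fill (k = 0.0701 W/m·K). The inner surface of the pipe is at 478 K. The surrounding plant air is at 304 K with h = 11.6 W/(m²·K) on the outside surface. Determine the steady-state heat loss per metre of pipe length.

Radial resistances (cylindrical: R_cond = ln(r_o/r_i)/(2πkL), R_conv = 1/(h·2πrL)):
R_stainless steel pipe wall = ln(507.8/500)/(2π×15.5×1) = 1.589×10^-4 K/W
R_vermiculite fill = ln(577.8/507.8)/(2π×0.0701×1) = 0.2932 K/W
R_outer film = 1/(h_o·2πr_oL) = 1/(11.6×2π×0.5778×1) = 0.02375 K/W
R_total = 0.3171 K/W
Q = ΔT/R_total = 174/0.3171

q′ ≈ 549 W/m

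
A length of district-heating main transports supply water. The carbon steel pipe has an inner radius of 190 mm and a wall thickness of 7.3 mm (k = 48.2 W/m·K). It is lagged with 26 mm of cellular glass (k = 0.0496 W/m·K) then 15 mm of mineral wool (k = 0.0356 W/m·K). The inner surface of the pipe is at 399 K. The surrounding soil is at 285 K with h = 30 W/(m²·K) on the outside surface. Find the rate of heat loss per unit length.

Per-layer cylindrical resistances, series-summed:
R_carbon steel pipe wall = ln(197.3/190)/(2π×48.2×1) = 1.245×10^-4 K/W
R_cellular glass = ln(223.3/197.3)/(2π×0.0496×1) = 0.3972 K/W
R_mineral wool = ln(238.3/223.3)/(2π×0.0356×1) = 0.2907 K/W
R_outer film = 1/(h_o·2πr_oL) = 1/(30×2π×0.2383×1) = 0.02226 K/W
R_total = 0.7103 K/W
Q = ΔT/R_total = 114/0.7103

q′ ≈ 161 W/m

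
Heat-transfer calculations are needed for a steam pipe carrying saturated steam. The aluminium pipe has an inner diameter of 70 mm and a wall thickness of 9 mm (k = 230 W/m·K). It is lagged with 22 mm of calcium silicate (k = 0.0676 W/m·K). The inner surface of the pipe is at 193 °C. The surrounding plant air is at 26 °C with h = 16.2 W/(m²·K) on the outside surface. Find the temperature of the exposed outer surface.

T ≈ 48.5 °C

For a radial system each layer contributes R = ln(r_out/r_in)/(2πkL); films add R = 1/(hA).
R_aluminium pipe wall = ln(44/35)/(2π×230×1) = 1.584×10^-4 K/W
R_calcium silicate = ln(66/44)/(2π×0.0676×1) = 0.9546 K/W
R_outer film = 1/(h_o·2πr_oL) = 1/(16.2×2π×0.066×1) = 0.1489 K/W
R_total = 1.104 K/W
Q = ΔT/R_total = 167/1.104
Q = 151 W/m
T_interface = T_inner − Q·ΣR(inner→interface) = 193 − 151×0.9548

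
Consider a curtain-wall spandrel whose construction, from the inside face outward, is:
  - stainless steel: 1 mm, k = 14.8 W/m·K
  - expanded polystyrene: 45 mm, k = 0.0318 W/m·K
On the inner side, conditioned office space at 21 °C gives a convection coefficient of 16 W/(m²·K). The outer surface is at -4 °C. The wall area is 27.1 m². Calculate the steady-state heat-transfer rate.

Q ≈ 458 W

Using the resistance-network approach (series):
R_inner film = 1/(h_i·A) = 1/(16×27.1) = 0.002306 K/W
R_stainless steel = L/(kA) = 0.001/(14.8×27.1) = 2.493×10^-6 K/W
R_expanded polystyrene = L/(kA) = 0.045/(0.0318×27.1) = 0.05222 K/W
R_total = 0.05453 K/W
Q = ΔT / R_total = 25 / 0.05453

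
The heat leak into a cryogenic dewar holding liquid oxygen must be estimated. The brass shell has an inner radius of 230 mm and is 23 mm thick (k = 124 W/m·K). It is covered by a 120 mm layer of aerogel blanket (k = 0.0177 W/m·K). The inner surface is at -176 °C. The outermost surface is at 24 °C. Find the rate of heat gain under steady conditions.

Each spherical layer contributes R = (1/r_i − 1/r_o)/(4πk):
R_brass shell = (1/0.23 − 1/0.253)/(4π×124) = 2.537×10^-4 K/W
R_aerogel blanket = (1/0.253 − 1/0.373)/(4π×0.0177) = 5.717 K/W
R_total = 5.717 K/W
Q = ΔT/R_total = 200/5.717

Q ≈ 35 W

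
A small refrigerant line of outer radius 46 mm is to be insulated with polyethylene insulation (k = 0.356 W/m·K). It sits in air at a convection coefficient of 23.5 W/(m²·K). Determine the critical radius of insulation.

r_cr ≈ 15.1 mm

For a cylinder r_cr = k/h = 0.356/23.5
r_cr = 15.1 mm; since the bare radius (46 mm) is above r_cr, any added insulation will reduce heat loss.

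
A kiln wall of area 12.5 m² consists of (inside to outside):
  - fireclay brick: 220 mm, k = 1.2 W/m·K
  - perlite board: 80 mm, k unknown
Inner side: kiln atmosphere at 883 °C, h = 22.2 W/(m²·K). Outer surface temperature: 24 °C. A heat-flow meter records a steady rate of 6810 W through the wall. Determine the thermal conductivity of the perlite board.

Using the resistance-network approach (series):
R_inner film = 1/(h_i·A) = 1/(22.2×12.5) = 0.003604 K/W
R_fireclay brick = L/(kA) = 0.22/(1.2×12.5) = 0.01467 K/W
Sum of known resistances R_other = 0.01827 K/W
Total R = ΔT/Q = 859/6810 = 0.1261 K/W
R_perlite board = R_total − R_other = 0.1079 K/W
k = L/(R·A) = 0.08/(0.1079×12.5)

k ≈ 0.0593 W/(m·K)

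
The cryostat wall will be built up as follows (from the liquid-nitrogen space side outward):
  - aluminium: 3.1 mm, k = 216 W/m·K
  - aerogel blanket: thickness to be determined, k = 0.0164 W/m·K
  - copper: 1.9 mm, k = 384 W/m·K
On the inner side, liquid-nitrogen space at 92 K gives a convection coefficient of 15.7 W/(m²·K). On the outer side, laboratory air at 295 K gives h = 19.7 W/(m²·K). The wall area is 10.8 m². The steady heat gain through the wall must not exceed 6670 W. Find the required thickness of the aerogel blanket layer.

L ≈ 3.51 mm

Model the wall as resistances in series:
R_inner film = 1/(h_i·A) = 1/(15.7×10.8) = 0.005898 K/W
R_aluminium = L/(kA) = 0.0031/(216×10.8) = 1.329×10^-6 K/W
R_copper = L/(kA) = 0.0019/(384×10.8) = 4.581×10^-7 K/W
R_outer film = 1/(h_o·A) = 1/(19.7×10.8) = 0.0047 K/W
Sum of the known resistances R_other = 0.0106 K/W
Required total resistance R_tot = ΔT/Q_allow = 203/6670 = 0.03043 K/W
R_aerogel blanket = R_tot − R_other = 0.01984 K/W
L = R·k·A = 0.01984×0.0164×10.8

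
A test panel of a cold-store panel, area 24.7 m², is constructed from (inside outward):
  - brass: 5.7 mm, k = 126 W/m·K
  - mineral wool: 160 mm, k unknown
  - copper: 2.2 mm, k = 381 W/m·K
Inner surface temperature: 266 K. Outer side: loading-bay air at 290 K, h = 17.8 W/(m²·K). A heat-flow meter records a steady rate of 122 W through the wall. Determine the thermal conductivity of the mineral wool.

k ≈ 0.0333 W/(m·K)

Series thermal resistances:
R_brass = L/(kA) = 0.0057/(126×24.7) = 1.832×10^-6 K/W
R_copper = L/(kA) = 0.0022/(381×24.7) = 2.338×10^-7 K/W
R_outer film = 1/(h_o·A) = 1/(17.8×24.7) = 0.002274 K/W
Sum of known resistances R_other = 0.002277 K/W
Total R = ΔT/Q = 24/122 = 0.1967 K/W
R_mineral wool = R_total − R_other = 0.1944 K/W
k = L/(R·A) = 0.16/(0.1944×24.7)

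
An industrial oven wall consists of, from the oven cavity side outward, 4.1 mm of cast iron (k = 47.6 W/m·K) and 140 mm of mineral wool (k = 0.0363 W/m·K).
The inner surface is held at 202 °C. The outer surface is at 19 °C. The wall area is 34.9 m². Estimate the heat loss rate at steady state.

Q ≈ 1660 W

Series thermal resistances:
R_cast iron = L/(kA) = 0.0041/(47.6×34.9) = 2.468×10^-6 K/W
R_mineral wool = L/(kA) = 0.14/(0.0363×34.9) = 0.1105 K/W
R_total = 0.1105 K/W
Q = ΔT / R_total = 183 / 0.1105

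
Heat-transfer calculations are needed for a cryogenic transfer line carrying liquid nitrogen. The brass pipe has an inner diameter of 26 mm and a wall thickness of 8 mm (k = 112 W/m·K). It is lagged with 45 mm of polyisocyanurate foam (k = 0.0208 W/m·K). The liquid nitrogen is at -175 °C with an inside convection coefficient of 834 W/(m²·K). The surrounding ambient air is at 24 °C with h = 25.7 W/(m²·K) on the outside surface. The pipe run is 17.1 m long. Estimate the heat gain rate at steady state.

Q ≈ 384 W

Cylindrical conduction, so R = ln(r₂/r₁)/(2πkL) per layer, in series:
R_inner film = 1/(h_i·2πr₁L) = 1/(834×2π×0.013×17.1) = 8.584×10^-4 K/W
R_brass pipe wall = ln(21/13)/(2π×112×17.1) = 3.985×10^-5 K/W
R_polyisocyanurate foam = ln(66/21)/(2π×0.0208×17.1) = 0.5124 K/W
R_outer film = 1/(h_o·2πr_oL) = 1/(25.7×2π×0.066×17.1) = 0.005487 K/W
R_total = 0.5188 K/W
Q = ΔT/R_total = 199/0.5188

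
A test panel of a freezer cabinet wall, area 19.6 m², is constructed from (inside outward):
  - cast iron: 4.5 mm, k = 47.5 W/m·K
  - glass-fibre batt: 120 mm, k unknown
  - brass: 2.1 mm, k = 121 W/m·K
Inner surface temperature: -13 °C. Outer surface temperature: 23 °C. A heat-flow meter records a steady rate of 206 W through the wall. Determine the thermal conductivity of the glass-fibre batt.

Thermal resistances in series:
R_cast iron = L/(kA) = 0.0045/(47.5×19.6) = 4.834×10^-6 K/W
R_brass = L/(kA) = 0.0021/(121×19.6) = 8.855×10^-7 K/W
Sum of known resistances R_other = 5.719×10^-6 K/W
Total R = ΔT/Q = 36/206 = 0.1748 K/W
R_glass-fibre batt = R_total − R_other = 0.1748 K/W
k = L/(R·A) = 0.12/(0.1748×19.6)

k ≈ 0.035 W/(m·K)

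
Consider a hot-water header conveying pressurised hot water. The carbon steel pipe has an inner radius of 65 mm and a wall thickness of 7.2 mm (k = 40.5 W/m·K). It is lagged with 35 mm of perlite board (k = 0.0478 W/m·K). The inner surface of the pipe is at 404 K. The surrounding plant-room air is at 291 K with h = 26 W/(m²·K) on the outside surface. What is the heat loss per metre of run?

Radial resistances (cylindrical: R_cond = ln(r_o/r_i)/(2πkL), R_conv = 1/(h·2πrL)):
R_carbon steel pipe wall = ln(72.2/65)/(2π×40.5×1) = 4.128×10^-4 K/W
R_perlite board = ln(107.2/72.2)/(2π×0.0478×1) = 1.316 K/W
R_outer film = 1/(h_o·2πr_oL) = 1/(26×2π×0.1072×1) = 0.0571 K/W
R_total = 1.374 K/W
Q = ΔT/R_total = 113/1.374

q′ ≈ 82.3 W/m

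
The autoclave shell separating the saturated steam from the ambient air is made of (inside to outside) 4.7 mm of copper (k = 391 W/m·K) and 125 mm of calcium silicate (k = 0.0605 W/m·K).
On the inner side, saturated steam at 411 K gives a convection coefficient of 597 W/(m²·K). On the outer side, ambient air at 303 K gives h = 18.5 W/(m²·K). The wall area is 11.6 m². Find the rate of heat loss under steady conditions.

Q ≈ 590 W

Using the resistance-network approach (series):
R_inner film = 1/(h_i·A) = 1/(597×11.6) = 1.444×10^-4 K/W
R_copper = L/(kA) = 0.0047/(391×11.6) = 1.036×10^-6 K/W
R_calcium silicate = L/(kA) = 0.125/(0.0605×11.6) = 0.1781 K/W
R_outer film = 1/(h_o·A) = 1/(18.5×11.6) = 0.00466 K/W
R_total = 0.1829 K/W
Q = ΔT / R_total = 108 / 0.1829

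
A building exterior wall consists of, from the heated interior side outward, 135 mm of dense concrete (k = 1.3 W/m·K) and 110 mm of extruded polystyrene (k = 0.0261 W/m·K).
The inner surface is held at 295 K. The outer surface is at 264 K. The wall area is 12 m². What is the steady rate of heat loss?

Q ≈ 86.1 W

Thermal resistances in series:
R_dense concrete = L/(kA) = 0.135/(1.3×12) = 0.008654 K/W
R_extruded polystyrene = L/(kA) = 0.11/(0.0261×12) = 0.3512 K/W
R_total = 0.3599 K/W
Q = ΔT / R_total = 31 / 0.3599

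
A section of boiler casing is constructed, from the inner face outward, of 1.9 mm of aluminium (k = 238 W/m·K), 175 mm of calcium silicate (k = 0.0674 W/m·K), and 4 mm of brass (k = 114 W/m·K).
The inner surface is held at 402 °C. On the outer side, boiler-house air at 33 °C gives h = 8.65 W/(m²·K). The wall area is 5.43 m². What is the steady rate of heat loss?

Q ≈ 739 W

Thermal resistances in series:
R_aluminium = L/(kA) = 0.0019/(238×5.43) = 1.47×10^-6 K/W
R_calcium silicate = L/(kA) = 0.175/(0.0674×5.43) = 0.4782 K/W
R_brass = L/(kA) = 0.004/(114×5.43) = 6.462×10^-6 K/W
R_outer film = 1/(h_o·A) = 1/(8.65×5.43) = 0.02129 K/W
R_total = 0.4995 K/W
Q = ΔT / R_total = 369 / 0.4995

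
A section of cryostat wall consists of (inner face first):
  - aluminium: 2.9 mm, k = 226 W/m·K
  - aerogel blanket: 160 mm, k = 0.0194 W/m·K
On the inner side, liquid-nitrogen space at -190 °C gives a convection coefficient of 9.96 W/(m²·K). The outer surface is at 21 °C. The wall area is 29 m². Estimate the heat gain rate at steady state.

Series thermal resistances:
R_inner film = 1/(h_i·A) = 1/(9.96×29) = 0.003462 K/W
R_aluminium = L/(kA) = 0.0029/(226×29) = 4.425×10^-7 K/W
R_aerogel blanket = L/(kA) = 0.16/(0.0194×29) = 0.2844 K/W
R_total = 0.2879 K/W
Q = ΔT / R_total = 211 / 0.2879

Q ≈ 733 W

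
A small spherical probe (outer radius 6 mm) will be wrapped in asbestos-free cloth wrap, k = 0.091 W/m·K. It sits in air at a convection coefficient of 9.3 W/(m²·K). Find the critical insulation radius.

For a sphere r_cr = 2k/h = 2×0.091/9.3
r_cr = 19.6 mm; since the bare radius (6 mm) is below r_cr, adding a thin layer of insulation will *increase* heat loss.

r_cr ≈ 19.6 mm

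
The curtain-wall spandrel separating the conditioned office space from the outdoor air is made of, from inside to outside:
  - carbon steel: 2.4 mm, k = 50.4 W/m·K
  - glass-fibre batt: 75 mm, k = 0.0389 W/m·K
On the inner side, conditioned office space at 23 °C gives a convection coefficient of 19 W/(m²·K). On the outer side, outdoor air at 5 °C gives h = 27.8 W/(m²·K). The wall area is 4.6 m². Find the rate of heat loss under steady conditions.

Q ≈ 41.1 W

Treating each layer as a thermal resistance in series:
R_inner film = 1/(h_i·A) = 1/(19×4.6) = 0.01144 K/W
R_carbon steel = L/(kA) = 0.0024/(50.4×4.6) = 1.035×10^-5 K/W
R_glass-fibre batt = L/(kA) = 0.075/(0.0389×4.6) = 0.4191 K/W
R_outer film = 1/(h_o·A) = 1/(27.8×4.6) = 0.00782 K/W
R_total = 0.4384 K/W
Q = ΔT / R_total = 18 / 0.4384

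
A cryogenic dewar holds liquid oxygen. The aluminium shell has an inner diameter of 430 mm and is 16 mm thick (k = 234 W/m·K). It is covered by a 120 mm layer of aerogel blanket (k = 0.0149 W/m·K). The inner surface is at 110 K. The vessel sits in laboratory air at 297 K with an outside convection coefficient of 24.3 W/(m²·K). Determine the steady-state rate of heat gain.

Q ≈ 23.6 W

Spherical conduction: R = (1/r_in − 1/r_out)/(4πk) per layer; series-sum.
R_aluminium shell = (1/0.215 − 1/0.231)/(4π×234) = 1.096×10^-4 K/W
R_aerogel blanket = (1/0.231 − 1/0.351)/(4π×0.0149) = 7.904 K/W
R_outer film = 1/(h·4πr_o²) = 1/(24.3×4π×0.351²) = 0.02658 K/W
R_total = 7.931 K/W
Q = ΔT/R_total = 187/7.931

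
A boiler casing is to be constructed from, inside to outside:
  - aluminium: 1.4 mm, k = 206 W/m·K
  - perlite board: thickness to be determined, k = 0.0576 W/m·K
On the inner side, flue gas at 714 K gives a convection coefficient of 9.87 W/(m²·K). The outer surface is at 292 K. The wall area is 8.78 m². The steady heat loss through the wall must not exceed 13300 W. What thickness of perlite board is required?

L ≈ 10.2 mm

Treating each layer as a thermal resistance in series:
R_inner film = 1/(h_i·A) = 1/(9.87×8.78) = 0.01154 K/W
R_aluminium = L/(kA) = 0.0014/(206×8.78) = 7.74×10^-7 K/W
Sum of the known resistances R_other = 0.01154 K/W
Required total resistance R_tot = ΔT/Q_allow = 422/13300 = 0.03173 K/W
R_perlite board = R_tot − R_other = 0.02019 K/W
L = R·k·A = 0.02019×0.0576×8.78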